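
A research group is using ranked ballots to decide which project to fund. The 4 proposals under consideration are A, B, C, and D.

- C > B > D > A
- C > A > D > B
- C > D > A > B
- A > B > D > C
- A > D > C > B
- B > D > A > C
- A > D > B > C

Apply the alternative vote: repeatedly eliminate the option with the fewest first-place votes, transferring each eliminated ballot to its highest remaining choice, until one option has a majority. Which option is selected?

Round 1: A 3, C 3, B 1, D 0. D has the fewest and is eliminated.
Round 2: A 3, C 3, B 1. B has the fewest and is eliminated.
Round 3: A 4, C 3. A has a majority.

A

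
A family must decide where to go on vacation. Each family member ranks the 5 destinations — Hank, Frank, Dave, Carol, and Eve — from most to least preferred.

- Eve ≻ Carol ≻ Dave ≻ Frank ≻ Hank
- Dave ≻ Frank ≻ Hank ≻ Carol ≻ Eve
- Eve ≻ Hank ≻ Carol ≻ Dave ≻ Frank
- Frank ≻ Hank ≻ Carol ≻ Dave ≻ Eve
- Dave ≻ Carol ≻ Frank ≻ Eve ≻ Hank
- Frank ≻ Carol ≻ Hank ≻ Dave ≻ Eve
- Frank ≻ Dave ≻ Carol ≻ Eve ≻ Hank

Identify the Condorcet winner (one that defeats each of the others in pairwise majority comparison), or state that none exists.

There is no Condorcet winner

Head-to-head results (7 voters total):
Hank vs Frank: Frank wins 6–1.
Hank vs Dave: Dave wins 4–3.
Hank vs Carol: Carol wins 4–3.
Hank vs Eve: Eve wins 4–3.
Frank vs Dave: Dave wins 4–3.
Frank vs Carol: Frank wins 4–3.
Frank vs Eve: Frank wins 5–2.
Dave vs Carol: Carol wins 4–3.
Dave vs Eve: Dave wins 5–2.
Carol vs Eve: Carol wins 5–2.
No candidate beats all others: Frank beats Carol beats Dave beats Frank, a majority cycle.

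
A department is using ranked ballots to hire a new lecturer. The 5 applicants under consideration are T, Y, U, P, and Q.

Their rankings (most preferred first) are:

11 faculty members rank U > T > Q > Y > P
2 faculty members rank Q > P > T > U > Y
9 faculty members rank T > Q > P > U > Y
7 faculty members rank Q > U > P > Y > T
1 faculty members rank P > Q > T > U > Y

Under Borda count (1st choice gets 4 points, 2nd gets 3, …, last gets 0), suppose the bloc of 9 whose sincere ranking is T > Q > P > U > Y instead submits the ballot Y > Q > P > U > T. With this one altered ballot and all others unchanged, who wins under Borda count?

Q

Borda totals with the altered ballot: T 39, Y 54, U 77, P 42, Q 88.
The winner is unchanged: still Q.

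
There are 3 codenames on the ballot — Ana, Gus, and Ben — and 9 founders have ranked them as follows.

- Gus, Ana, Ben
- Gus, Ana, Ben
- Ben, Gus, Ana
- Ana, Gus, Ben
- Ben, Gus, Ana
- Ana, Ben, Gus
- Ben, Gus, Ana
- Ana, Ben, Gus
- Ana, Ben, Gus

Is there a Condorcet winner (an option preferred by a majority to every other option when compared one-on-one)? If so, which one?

None — there is no Condorcet winner

Head-to-head results (9 voters total):
Ana vs Gus: Gus wins 5–4.
Ana vs Ben: Ana wins 6–3.
Gus vs Ben: Ben wins 6–3.
No candidate beats all others: Ana beats Ben beats Gus beats Ana, a majority cycle.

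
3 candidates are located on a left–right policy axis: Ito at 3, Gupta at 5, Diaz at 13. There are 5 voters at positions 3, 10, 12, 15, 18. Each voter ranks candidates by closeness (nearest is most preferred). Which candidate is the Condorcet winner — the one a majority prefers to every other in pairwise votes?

With single-peaked preferences on a line, the Condorcet winner is the candidate closest to the median voter.
The median voter (position 12) is closest to Diaz at 13.
Check: Diaz vs Gupta — voters closer to Diaz: 4 of 5.

Diaz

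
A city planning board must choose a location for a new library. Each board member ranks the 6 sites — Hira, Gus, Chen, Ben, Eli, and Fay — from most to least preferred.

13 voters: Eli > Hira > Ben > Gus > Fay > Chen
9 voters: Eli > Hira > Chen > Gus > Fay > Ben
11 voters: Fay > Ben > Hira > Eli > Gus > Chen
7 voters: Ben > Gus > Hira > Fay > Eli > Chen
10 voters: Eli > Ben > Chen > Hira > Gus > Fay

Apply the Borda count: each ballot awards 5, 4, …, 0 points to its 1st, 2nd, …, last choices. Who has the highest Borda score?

Borda scores:
  Hira: 13·4 + 9·4 + 11·3 + 7·3 + 10·2 = 162
  Gus: 13·2 + 9·2 + 11·1 + 7·4 + 10·1 = 93
  Chen: 13·0 + 9·3 + 11·0 + 7·0 + 10·3 = 57
  Ben: 13·3 + 9·0 + 11·4 + 7·5 + 10·4 = 158
  Eli: 13·5 + 9·5 + 11·2 + 7·1 + 10·5 = 189
  Fay: 13·1 + 9·1 + 11·5 + 7·2 + 10·0 = 91
Eli has the highest total.

Eli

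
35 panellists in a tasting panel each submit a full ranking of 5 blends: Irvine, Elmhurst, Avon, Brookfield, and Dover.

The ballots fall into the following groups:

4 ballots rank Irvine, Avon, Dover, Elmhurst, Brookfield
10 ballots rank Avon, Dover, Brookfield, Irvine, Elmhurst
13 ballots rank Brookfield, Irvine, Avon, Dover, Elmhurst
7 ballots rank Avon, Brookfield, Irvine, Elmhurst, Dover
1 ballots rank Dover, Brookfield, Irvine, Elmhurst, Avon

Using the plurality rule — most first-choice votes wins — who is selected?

Avon

First-place vote totals:
  Irvine: 4
  Elmhurst: 0
  Avon: 17
  Brookfield: 13
  Dover: 1
Avon has the most first-place votes.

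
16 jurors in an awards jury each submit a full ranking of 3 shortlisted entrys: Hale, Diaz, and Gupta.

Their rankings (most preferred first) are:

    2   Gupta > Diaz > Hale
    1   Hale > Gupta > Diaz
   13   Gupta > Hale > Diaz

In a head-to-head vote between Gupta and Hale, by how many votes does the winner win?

Ballots ranking Gupta above Hale: 2+13 = 15.
Ballots ranking Hale above Gupta: 1.
Gupta wins 15–1, a margin of 14.

14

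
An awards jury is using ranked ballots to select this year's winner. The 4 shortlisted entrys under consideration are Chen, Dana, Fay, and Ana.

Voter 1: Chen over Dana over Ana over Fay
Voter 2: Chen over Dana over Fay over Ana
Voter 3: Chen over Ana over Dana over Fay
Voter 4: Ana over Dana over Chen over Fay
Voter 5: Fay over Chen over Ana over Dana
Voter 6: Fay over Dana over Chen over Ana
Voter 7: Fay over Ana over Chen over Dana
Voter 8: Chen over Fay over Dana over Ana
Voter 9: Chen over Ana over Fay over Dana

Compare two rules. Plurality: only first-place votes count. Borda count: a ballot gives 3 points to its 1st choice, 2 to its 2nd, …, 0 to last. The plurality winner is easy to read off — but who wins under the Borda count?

Plurality first-place counts: Chen 5, Dana 0, Fay 3, Ana 1 → Chen.
Borda totals: Chen 20, Dana 10, Fay 13, Ana 11 → Chen.

Chen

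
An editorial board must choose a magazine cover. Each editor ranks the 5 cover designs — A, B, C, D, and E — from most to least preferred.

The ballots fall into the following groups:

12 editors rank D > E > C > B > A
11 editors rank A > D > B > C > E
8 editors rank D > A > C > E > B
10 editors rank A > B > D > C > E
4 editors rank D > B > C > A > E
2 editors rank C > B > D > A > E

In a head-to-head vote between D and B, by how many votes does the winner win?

23

Ballots ranking D above B: 12+11+8+4 = 35.
Ballots ranking B above D: 10+2 = 12.
D wins 35–12, a margin of 23.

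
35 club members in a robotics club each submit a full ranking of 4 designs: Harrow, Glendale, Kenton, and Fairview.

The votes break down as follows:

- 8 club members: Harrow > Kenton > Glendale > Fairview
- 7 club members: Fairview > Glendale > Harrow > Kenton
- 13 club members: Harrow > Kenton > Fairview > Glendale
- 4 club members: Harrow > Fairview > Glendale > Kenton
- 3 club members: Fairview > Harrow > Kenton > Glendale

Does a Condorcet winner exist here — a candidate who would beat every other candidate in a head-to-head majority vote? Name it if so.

Head-to-head results (35 voters total):
Harrow vs Glendale: Harrow wins 28–7.
Harrow vs Kenton: Harrow wins 35–0.
Harrow vs Fairview: Harrow wins 25–10.
Glendale vs Kenton: Kenton wins 24–11.
Glendale vs Fairview: Fairview wins 27–8.
Kenton vs Fairview: Kenton wins 21–14.
Harrow beats each rival — Glendale (28–7), Kenton (35–0), Fairview (25–10) — so Harrow is the Condorcet winner.

Harrow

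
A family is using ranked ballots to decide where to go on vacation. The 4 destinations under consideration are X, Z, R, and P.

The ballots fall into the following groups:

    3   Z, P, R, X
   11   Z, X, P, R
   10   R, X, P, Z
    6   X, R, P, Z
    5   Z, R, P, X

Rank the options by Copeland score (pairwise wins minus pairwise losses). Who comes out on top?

Pairwise results:
  X vs Z: Z wins 19–16.
  X vs R: R wins 18–17.
  X vs P: X wins 27–8.
  Z vs R: Z wins 19–16.
  Z vs P: Z wins 19–16.
  R vs P: R wins 21–14.
Copeland scores (wins − losses):
  X: 1 − 2 = -1
  Z: 3 − 0 = 3
  R: 2 − 1 = 1
  P: 0 − 3 = -3
Z has the best Copeland score.

Z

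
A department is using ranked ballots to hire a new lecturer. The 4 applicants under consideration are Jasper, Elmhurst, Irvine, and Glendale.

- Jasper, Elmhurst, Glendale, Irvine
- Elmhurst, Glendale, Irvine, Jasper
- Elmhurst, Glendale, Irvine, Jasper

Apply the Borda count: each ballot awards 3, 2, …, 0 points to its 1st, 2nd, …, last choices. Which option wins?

Elmhurst

Borda scores:
  Jasper: 3 + 0 + 0 = 3
  Elmhurst: 2 + 3 + 3 = 8
  Irvine: 0 + 1 + 1 = 2
  Glendale: 1 + 2 + 2 = 5
Elmhurst has the highest total.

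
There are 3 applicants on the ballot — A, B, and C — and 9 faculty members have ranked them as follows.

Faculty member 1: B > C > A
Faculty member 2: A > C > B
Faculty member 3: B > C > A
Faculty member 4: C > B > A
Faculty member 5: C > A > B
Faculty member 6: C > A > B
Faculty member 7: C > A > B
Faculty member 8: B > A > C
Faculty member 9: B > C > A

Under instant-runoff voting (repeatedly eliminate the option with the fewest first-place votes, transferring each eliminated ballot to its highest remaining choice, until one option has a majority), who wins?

C

Round 1: B 4, C 4, A 1. A has the fewest and is eliminated.
Round 2: C 5, B 4. C has a majority.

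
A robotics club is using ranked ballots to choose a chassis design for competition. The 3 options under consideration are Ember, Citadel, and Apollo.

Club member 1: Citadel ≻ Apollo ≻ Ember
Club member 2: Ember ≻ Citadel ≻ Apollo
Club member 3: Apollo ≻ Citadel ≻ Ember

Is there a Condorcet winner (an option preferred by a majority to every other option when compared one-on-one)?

Yes

Head-to-head results (3 voters total):
Ember vs Citadel: Citadel wins 2–1.
Ember vs Apollo: Apollo wins 2–1.
Citadel vs Apollo: Citadel wins 2–1.
Citadel beats each rival — Ember (2–1), Apollo (2–1) — so Citadel is the Condorcet winner.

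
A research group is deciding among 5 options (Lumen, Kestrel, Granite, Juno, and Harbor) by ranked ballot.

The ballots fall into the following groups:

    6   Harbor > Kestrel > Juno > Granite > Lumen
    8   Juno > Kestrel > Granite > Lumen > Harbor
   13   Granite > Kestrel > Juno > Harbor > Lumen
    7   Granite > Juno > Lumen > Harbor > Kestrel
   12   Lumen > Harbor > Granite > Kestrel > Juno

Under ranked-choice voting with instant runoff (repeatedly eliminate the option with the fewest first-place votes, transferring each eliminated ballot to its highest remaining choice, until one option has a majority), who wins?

Granite

Round 1: Granite 20, Lumen 12, Juno 8, Harbor 6, Kestrel 0. Kestrel has the fewest and is eliminated.
Round 2: Granite 20, Lumen 12, Juno 8, Harbor 6. Harbor has the fewest and is eliminated.
Round 3: Granite 20, Juno 14, Lumen 12. Lumen has the fewest and is eliminated.
Round 4: Granite 32, Juno 14. Granite has a majority.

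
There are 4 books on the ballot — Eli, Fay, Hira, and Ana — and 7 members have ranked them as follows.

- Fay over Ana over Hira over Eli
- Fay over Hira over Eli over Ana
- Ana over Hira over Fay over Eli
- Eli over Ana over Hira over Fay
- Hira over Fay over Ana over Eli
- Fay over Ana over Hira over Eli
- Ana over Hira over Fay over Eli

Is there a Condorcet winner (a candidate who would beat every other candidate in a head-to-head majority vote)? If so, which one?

No Condorcet winner

Head-to-head results (7 voters total):
Eli vs Fay: Fay wins 6–1.
Eli vs Hira: Hira wins 6–1.
Eli vs Ana: Ana wins 5–2.
Fay vs Hira: Hira wins 4–3.
Fay vs Ana: Fay wins 4–3.
Hira vs Ana: Ana wins 5–2.
No candidate beats all others: Fay beats Ana beats Hira beats Fay, a majority cycle.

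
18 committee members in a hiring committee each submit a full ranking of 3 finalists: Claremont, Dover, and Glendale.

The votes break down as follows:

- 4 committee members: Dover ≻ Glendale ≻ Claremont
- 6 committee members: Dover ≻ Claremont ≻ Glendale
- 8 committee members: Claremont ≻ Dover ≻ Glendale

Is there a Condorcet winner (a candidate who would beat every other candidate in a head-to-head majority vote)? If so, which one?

Dover

Head-to-head results (18 voters total):
Claremont vs Dover: Dover wins 10–8.
Claremont vs Glendale: Claremont wins 14–4.
Dover vs Glendale: Dover wins 18–0.
Dover beats each rival — Claremont (10–8), Glendale (18–0) — so Dover is the Condorcet winner.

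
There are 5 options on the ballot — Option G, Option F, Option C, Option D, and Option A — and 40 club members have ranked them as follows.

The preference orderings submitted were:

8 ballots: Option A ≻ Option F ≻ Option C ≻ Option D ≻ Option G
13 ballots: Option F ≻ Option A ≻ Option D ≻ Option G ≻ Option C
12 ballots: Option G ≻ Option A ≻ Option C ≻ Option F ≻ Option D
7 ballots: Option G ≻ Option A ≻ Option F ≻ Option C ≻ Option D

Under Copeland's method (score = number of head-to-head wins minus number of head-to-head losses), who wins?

Option A

Pairwise results:
  Option G vs Option F: Option F wins 21–19.
  Option G vs Option C: Option G wins 32–8.
  Option G vs Option D: Option D wins 21–19.
  Option G vs Option A: Option A wins 21–19.
  Option F vs Option C: Option F wins 28–12.
  Option F vs Option D: Option F wins 40–0.
  Option F vs Option A: Option A wins 27–13.
  Option C vs Option D: Option C wins 27–13.
  Option C vs Option A: Option A wins 40–0.
  Option D vs Option A: Option A wins 40–0.
Copeland scores (wins − losses):
  Option G: 1 − 3 = -2
  Option F: 3 − 1 = 2
  Option C: 1 − 3 = -2
  Option D: 1 − 3 = -2
  Option A: 4 − 0 = 4
Option A has the best Copeland score.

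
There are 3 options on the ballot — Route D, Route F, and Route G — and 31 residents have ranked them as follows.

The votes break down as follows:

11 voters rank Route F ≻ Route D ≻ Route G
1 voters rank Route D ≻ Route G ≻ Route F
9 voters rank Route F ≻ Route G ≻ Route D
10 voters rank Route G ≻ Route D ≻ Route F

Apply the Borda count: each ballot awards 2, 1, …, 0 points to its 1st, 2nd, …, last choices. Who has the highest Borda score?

Route F

Borda scores:
  Route D: 11·1 + 2 + 9·0 + 10·1 = 23
  Route F: 11·2 + 0 + 9·2 + 10·0 = 40
  Route G: 11·0 + 1 + 9·1 + 10·2 = 30
Route F has the highest total.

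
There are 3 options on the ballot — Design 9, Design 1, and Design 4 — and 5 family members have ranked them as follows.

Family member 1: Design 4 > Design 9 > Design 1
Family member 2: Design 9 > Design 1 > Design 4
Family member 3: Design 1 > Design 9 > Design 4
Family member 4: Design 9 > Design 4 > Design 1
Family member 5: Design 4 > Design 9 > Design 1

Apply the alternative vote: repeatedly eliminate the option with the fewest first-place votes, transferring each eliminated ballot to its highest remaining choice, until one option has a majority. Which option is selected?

Design 9

Round 1: Design 9 2, Design 4 2, Design 1 1. Design 1 has the fewest and is eliminated.
Round 2: Design 9 3, Design 4 2. Design 9 has a majority.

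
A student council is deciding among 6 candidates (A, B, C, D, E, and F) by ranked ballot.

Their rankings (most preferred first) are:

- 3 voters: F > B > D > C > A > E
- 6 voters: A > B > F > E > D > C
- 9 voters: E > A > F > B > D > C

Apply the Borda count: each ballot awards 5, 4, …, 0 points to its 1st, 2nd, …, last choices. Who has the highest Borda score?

Borda scores:
  A: 3·1 + 6·5 + 9·4 = 69
  B: 3·4 + 6·4 + 9·2 = 54
  C: 3·2 + 6·0 + 9·0 = 6
  D: 3·3 + 6·1 + 9·1 = 24
  E: 3·0 + 6·2 + 9·5 = 57
  F: 3·5 + 6·3 + 9·3 = 60
A has the highest total.

A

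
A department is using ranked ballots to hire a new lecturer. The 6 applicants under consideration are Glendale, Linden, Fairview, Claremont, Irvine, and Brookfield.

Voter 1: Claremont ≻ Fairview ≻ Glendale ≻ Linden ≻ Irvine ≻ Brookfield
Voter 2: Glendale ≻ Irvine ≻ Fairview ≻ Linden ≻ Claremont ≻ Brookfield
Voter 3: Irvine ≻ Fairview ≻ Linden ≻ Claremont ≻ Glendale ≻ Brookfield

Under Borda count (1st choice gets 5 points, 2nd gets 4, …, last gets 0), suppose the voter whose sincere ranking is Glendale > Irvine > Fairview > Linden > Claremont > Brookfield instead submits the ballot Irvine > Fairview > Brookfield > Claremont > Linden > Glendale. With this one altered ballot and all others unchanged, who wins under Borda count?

Borda totals with the altered ballot: Glendale 4, Linden 6, Fairview 12, Claremont 9, Irvine 11, Brookfield 3.
The winner is unchanged: still Fairview.

Fairview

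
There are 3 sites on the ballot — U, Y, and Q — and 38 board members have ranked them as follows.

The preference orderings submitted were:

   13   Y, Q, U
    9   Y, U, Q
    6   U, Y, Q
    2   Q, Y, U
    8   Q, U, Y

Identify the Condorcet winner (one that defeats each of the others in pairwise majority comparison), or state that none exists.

Head-to-head results (38 voters total):
U vs Y: Y wins 24–14.
U vs Q: Q wins 23–15.
Y vs Q: Y wins 28–10.
Y beats each rival — U (24–14), Q (28–10) — so Y is the Condorcet winner.

Y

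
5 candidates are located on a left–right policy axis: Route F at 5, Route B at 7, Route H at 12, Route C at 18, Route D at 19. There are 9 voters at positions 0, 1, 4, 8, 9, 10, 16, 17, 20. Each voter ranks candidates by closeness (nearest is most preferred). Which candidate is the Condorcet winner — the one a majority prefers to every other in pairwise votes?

Route B

With single-peaked preferences on a line, the Condorcet winner is the candidate closest to the median voter.
The median voter (position 9) is closest to Route B at 7.
Check: Route B vs Route C — voters closer to Route B: 6 of 9.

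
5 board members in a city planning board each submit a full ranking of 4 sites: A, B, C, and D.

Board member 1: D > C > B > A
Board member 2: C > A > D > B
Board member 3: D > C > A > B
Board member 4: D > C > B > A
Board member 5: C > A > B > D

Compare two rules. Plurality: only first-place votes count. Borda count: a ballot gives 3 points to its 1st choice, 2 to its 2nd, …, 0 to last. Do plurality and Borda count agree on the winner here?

Plurality first-place counts: A 0, B 0, C 2, D 3 → D.
Borda totals: A 5, B 3, C 12, D 10 → C.
The two rules disagree: plurality picks D, Borda picks C.

No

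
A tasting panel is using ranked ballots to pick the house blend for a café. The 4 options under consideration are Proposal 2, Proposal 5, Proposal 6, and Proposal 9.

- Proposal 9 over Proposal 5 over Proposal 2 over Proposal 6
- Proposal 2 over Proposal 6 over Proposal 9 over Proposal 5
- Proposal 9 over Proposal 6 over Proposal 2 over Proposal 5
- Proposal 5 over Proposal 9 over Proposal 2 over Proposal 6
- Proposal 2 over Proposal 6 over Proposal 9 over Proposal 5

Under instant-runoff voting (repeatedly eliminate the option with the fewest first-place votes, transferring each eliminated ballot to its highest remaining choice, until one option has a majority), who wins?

Proposal 9

Round 1: Proposal 2 2, Proposal 9 2, Proposal 5 1, Proposal 6 0. Proposal 6 has the fewest and is eliminated.
Round 2: Proposal 2 2, Proposal 9 2, Proposal 5 1. Proposal 5 has the fewest and is eliminated.
Round 3: Proposal 9 3, Proposal 2 2. Proposal 9 has a majority.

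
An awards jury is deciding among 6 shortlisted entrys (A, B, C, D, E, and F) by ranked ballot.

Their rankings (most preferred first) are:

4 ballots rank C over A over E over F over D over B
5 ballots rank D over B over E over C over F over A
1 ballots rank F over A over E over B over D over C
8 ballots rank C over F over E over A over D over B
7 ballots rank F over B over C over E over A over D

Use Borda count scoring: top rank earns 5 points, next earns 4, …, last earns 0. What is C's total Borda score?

91

Borda scores:
  A: 4·4 + 5·0 + 4 + 8·2 + 7·1 = 43
  B: 4·0 + 5·4 + 2 + 8·0 + 7·4 = 50
  C: 4·5 + 5·2 + 0 + 8·5 + 7·3 = 91
  D: 4·1 + 5·5 + 1 + 8·1 + 7·0 = 38
  E: 4·3 + 5·3 + 3 + 8·3 + 7·2 = 68
  F: 4·2 + 5·1 + 5 + 8·4 + 7·5 = 85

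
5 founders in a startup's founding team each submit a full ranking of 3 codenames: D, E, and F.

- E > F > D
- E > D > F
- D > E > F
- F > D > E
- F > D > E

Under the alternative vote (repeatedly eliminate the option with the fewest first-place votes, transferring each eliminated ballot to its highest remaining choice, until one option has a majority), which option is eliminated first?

Round 1: E 2, F 2, D 1. D has the fewest and is eliminated.
Round 2: E 3, F 2. E has a majority.

D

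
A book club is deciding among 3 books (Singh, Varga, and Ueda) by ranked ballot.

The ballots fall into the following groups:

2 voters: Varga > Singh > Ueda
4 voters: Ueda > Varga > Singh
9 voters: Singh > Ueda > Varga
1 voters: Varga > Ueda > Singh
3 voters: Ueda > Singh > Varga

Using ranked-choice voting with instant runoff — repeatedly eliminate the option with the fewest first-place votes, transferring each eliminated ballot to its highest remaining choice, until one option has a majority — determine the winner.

Round 1: Singh 9, Ueda 7, Varga 3. Varga has the fewest and is eliminated.
Round 2: Singh 11, Ueda 8. Singh has a majority.

Singh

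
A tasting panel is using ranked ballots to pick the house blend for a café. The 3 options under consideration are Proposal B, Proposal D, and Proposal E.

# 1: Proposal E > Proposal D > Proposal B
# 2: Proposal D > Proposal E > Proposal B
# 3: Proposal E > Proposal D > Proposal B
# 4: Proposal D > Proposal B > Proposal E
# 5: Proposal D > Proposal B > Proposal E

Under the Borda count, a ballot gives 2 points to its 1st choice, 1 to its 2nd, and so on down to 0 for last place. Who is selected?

Borda scores:
  Proposal B: 0 + 0 + 0 + 1 + 1 = 2
  Proposal D: 1 + 2 + 1 + 2 + 2 = 8
  Proposal E: 2 + 1 + 2 + 0 + 0 = 5
Proposal D has the highest total.

Proposal D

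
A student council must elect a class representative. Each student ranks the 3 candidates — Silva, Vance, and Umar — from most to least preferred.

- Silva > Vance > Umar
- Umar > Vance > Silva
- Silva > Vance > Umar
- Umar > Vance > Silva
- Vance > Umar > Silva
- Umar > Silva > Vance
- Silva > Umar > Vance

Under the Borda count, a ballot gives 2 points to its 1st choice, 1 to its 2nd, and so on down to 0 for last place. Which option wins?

Umar

Borda scores:
  Silva: 2 + 0 + 2 + 0 + 0 + 1 + 2 = 7
  Vance: 1 + 1 + 1 + 1 + 2 + 0 + 0 = 6
  Umar: 0 + 2 + 0 + 2 + 1 + 2 + 1 = 8
Umar has the highest total.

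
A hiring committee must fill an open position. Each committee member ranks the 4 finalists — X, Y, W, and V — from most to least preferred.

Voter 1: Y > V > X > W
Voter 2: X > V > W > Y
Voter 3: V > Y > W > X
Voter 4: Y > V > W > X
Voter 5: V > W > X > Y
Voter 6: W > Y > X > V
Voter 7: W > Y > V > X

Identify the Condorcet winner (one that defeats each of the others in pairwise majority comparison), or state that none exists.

Head-to-head results (7 voters total):
X vs Y: Y wins 5–2.
X vs W: W wins 5–2.
X vs V: V wins 5–2.
Y vs W: W wins 4–3.
Y vs V: Y wins 4–3.
W vs V: V wins 5–2.
No candidate beats all others: Y beats V beats W beats Y, a majority cycle.

There is no Condorcet winner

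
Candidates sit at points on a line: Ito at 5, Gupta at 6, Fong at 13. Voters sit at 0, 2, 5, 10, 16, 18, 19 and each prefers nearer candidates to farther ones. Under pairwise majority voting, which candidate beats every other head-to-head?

Fong

With single-peaked preferences on a line, the Condorcet winner is the candidate closest to the median voter.
The median voter (position 10) is closest to Fong at 13.
Check: Fong vs Ito — voters closer to Fong: 4 of 7.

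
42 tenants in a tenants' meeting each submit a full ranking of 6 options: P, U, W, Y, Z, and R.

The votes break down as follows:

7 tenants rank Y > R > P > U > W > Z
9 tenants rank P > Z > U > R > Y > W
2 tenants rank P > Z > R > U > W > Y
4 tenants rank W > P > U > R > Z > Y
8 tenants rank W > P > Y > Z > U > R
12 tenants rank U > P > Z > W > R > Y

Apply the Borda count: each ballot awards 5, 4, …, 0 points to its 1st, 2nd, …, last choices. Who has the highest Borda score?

Borda scores:
  P: 7·3 + 9·5 + 2·5 + 4·4 + 8·4 + 12·4 = 172
  U: 7·2 + 9·3 + 2·2 + 4·3 + 8·1 + 12·5 = 125
  W: 7·1 + 9·0 + 2·1 + 4·5 + 8·5 + 12·2 = 93
  Y: 7·5 + 9·1 + 2·0 + 4·0 + 8·3 + 12·0 = 68
  Z: 7·0 + 9·4 + 2·4 + 4·1 + 8·2 + 12·3 = 100
  R: 7·4 + 9·2 + 2·3 + 4·2 + 8·0 + 12·1 = 72
P has the highest total.

P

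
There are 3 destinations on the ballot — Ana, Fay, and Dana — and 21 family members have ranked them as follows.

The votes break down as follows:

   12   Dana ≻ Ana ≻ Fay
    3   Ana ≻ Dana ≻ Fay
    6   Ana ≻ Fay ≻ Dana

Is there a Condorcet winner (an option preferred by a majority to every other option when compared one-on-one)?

Head-to-head results (21 voters total):
Ana vs Fay: Ana wins 21–0.
Ana vs Dana: Dana wins 12–9.
Fay vs Dana: Dana wins 15–6.
Dana beats each rival — Ana (12–9), Fay (15–6) — so Dana is the Condorcet winner.

Yes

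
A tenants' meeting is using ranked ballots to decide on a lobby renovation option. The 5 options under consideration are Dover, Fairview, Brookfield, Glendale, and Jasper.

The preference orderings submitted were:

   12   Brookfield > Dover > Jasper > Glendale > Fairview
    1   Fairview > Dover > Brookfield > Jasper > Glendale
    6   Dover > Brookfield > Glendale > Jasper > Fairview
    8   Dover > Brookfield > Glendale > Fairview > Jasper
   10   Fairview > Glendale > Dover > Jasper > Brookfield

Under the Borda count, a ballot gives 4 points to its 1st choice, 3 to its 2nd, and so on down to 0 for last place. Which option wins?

Dover

Borda scores:
  Dover: 12·3 + 3 + 6·4 + 8·4 + 10·2 = 115
  Fairview: 12·0 + 4 + 6·0 + 8·1 + 10·4 = 52
  Brookfield: 12·4 + 2 + 6·3 + 8·3 + 10·0 = 92
  Glendale: 12·1 + 0 + 6·2 + 8·2 + 10·3 = 70
  Jasper: 12·2 + 1 + 6·1 + 8·0 + 10·1 = 41
Dover has the highest total.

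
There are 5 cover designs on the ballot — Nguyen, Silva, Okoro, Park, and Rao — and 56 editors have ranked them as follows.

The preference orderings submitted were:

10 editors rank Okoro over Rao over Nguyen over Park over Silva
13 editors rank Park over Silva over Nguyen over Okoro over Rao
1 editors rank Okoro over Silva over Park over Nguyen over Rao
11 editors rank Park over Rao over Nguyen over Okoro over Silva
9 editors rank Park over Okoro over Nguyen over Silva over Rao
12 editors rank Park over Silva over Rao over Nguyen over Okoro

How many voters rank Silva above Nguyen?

26

Ballots ranking Silva above Nguyen: 13+1+12 = 26.
Ballots ranking Nguyen above Silva: 10+11+9 = 30.
So 26 of 56 voters prefer Silva to Nguyen.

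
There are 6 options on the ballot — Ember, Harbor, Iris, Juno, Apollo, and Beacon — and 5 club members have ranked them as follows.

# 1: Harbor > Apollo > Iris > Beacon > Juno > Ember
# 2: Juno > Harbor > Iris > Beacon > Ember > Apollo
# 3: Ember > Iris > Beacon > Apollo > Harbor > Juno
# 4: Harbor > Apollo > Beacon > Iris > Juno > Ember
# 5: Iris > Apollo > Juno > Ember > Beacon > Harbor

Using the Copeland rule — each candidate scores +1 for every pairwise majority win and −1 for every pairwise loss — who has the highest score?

Harbor

Pairwise results:
  Ember vs Harbor: Harbor wins 3–2.
  Ember vs Iris: Iris wins 4–1.
  Ember vs Juno: Juno wins 4–1.
  Ember vs Apollo: Apollo wins 3–2.
  Ember vs Beacon: Beacon wins 3–2.
  Harbor vs Iris: Harbor wins 3–2.
  Harbor vs Juno: Harbor wins 3–2.
  Harbor vs Apollo: Harbor wins 3–2.
  Harbor vs Beacon: Harbor wins 3–2.
  Iris vs Juno: Iris wins 4–1.
  Iris vs Apollo: Iris wins 3–2.
  Iris vs Beacon: Iris wins 4–1.
  Juno vs Apollo: Apollo wins 4–1.
  Juno vs Beacon: Beacon wins 3–2.
  Apollo vs Beacon: Apollo wins 3–2.
Copeland scores (wins − losses):
  Ember: 0 − 5 = -5
  Harbor: 5 − 0 = 5
  Iris: 4 − 1 = 3
  Juno: 1 − 4 = -3
  Apollo: 3 − 2 = 1
  Beacon: 2 − 3 = -1
Harbor has the best Copeland score.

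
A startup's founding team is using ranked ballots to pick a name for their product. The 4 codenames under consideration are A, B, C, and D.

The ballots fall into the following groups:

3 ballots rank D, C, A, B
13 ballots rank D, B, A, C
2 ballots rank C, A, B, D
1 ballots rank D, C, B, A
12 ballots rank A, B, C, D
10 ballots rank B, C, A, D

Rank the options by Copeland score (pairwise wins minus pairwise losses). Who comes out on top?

B

Pairwise results:
  A vs B: B wins 24–17.
  A vs C: A wins 25–16.
  A vs D: A wins 24–17.
  B vs C: B wins 35–6.
  B vs D: B wins 24–17.
  C vs D: C wins 24–17.
Copeland scores (wins − losses):
  A: 2 − 1 = 1
  B: 3 − 0 = 3
  C: 1 − 2 = -1
  D: 0 − 3 = -3
B has the best Copeland score.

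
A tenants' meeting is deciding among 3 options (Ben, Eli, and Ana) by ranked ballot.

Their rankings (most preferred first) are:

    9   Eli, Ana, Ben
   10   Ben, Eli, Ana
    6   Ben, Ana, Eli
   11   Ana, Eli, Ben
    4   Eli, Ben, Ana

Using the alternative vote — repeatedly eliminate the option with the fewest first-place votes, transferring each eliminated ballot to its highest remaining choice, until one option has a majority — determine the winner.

Eli

Round 1: Ben 16, Eli 13, Ana 11. Ana has the fewest and is eliminated.
Round 2: Eli 24, Ben 16. Eli has a majority.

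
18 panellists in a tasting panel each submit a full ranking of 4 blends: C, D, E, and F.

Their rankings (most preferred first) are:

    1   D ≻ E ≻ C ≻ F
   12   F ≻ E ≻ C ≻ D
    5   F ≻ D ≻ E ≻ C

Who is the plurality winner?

F

First-place vote totals:
  C: 0
  D: 1
  E: 0
  F: 17
F has the most first-place votes.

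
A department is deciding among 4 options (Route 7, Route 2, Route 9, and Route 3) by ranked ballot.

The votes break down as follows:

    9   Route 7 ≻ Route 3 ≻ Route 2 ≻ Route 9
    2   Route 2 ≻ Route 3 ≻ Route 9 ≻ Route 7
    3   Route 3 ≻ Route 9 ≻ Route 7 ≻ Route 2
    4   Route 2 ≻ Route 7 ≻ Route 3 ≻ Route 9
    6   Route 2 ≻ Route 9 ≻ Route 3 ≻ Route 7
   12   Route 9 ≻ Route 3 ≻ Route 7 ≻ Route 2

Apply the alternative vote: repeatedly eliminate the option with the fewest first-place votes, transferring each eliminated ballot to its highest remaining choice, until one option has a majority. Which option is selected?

Route 2

Round 1: Route 2 12, Route 9 12, Route 7 9, Route 3 3. Route 3 has the fewest and is eliminated.
Round 2: Route 9 15, Route 2 12, Route 7 9. Route 7 has the fewest and is eliminated.
Round 3: Route 2 21, Route 9 15. Route 2 has a majority.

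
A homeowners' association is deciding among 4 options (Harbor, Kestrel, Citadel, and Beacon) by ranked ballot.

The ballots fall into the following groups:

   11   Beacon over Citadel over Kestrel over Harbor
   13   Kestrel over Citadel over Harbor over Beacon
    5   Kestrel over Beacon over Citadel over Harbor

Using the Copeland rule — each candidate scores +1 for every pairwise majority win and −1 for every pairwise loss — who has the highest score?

Pairwise results:
  Harbor vs Kestrel: Kestrel wins 29–0.
  Harbor vs Citadel: Citadel wins 29–0.
  Harbor vs Beacon: Beacon wins 16–13.
  Kestrel vs Citadel: Kestrel wins 18–11.
  Kestrel vs Beacon: Kestrel wins 18–11.
  Citadel vs Beacon: Beacon wins 16–13.
Copeland scores (wins − losses):
  Harbor: 0 − 3 = -3
  Kestrel: 3 − 0 = 3
  Citadel: 1 − 2 = -1
  Beacon: 2 − 1 = 1
Kestrel has the best Copeland score.

Kestrel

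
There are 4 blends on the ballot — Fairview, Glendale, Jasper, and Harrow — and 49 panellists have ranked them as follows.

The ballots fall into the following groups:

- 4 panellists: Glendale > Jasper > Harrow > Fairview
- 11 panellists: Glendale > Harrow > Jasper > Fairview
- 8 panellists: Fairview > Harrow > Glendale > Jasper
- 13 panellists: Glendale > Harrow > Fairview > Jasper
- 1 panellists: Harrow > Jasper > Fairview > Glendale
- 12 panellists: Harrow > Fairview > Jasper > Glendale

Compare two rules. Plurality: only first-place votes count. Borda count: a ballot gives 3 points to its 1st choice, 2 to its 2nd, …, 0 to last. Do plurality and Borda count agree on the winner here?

Plurality first-place counts: Fairview 8, Glendale 28, Jasper 0, Harrow 13 → Glendale.
Borda totals: Fairview 62, Glendale 92, Jasper 33, Harrow 107 → Harrow.
The two rules disagree: plurality picks Glendale, Borda picks Harrow.

No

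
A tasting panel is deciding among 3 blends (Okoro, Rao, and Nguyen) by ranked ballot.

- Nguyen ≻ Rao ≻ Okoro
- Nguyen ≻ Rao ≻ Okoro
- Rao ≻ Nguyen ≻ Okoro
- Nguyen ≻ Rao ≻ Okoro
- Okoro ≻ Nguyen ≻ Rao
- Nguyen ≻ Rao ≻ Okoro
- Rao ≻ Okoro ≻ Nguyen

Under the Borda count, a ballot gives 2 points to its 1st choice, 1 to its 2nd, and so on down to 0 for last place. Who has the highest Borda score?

Borda scores:
  Okoro: 0 + 0 + 0 + 0 + 2 + 0 + 1 = 3
  Rao: 1 + 1 + 2 + 1 + 0 + 1 + 2 = 8
  Nguyen: 2 + 2 + 1 + 2 + 1 + 2 + 0 = 10
Nguyen has the highest total.

Nguyen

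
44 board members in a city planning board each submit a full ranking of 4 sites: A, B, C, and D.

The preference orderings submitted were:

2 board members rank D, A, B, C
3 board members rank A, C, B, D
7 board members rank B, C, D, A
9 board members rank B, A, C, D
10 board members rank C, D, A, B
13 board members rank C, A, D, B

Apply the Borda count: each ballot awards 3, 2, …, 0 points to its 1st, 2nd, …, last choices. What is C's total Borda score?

Borda scores:
  A: 2·2 + 3·3 + 7·0 + 9·2 + 10·1 + 13·2 = 67
  B: 2·1 + 3·1 + 7·3 + 9·3 + 10·0 + 13·0 = 53
  C: 2·0 + 3·2 + 7·2 + 9·1 + 10·3 + 13·3 = 98
  D: 2·3 + 3·0 + 7·1 + 9·0 + 10·2 + 13·1 = 46

98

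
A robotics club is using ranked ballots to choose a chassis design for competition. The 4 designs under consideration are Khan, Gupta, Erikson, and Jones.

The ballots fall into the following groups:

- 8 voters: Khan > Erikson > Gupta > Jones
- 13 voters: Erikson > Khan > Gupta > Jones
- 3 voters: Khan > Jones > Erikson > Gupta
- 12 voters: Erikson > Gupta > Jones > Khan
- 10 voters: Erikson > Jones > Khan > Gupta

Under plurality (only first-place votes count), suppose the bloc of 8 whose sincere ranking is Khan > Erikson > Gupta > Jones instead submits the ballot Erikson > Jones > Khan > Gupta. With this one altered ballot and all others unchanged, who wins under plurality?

Erikson

First-place totals with the altered ballot: Khan 3, Gupta 0, Erikson 43, Jones 0.
The winner is unchanged: still Erikson.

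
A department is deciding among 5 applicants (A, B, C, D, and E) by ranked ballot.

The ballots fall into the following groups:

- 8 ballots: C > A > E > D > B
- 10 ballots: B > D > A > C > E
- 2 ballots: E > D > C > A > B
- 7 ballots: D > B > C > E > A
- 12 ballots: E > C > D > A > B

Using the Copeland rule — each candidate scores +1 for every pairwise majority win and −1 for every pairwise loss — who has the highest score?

Pairwise results:
  A vs B: A wins 22–17.
  A vs C: C wins 29–10.
  A vs D: D wins 31–8.
  A vs E: E wins 21–18.
  B vs C: C wins 22–17.
  B vs D: D wins 29–10.
  B vs E: E wins 22–17.
  C vs D: C wins 20–19.
  C vs E: C wins 25–14.
  D vs E: E wins 22–17.
Copeland scores (wins − losses):
  A: 1 − 3 = -2
  B: 0 − 4 = -4
  C: 4 − 0 = 4
  D: 2 − 2 = 0
  E: 3 − 1 = 2
C has the best Copeland score.

C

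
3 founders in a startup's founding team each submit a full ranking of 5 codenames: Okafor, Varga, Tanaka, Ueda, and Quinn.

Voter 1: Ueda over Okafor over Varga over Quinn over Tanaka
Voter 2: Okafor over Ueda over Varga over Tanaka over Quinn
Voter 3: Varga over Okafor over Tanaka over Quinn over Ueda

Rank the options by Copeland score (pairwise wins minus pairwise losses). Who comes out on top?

Okafor

Pairwise results:
  Okafor vs Varga: Okafor wins 2–1.
  Okafor vs Tanaka: Okafor wins 3–0.
  Okafor vs Ueda: Okafor wins 2–1.
  Okafor vs Quinn: Okafor wins 3–0.
  Varga vs Tanaka: Varga wins 3–0.
  Varga vs Ueda: Ueda wins 2–1.
  Varga vs Quinn: Varga wins 3–0.
  Tanaka vs Ueda: Ueda wins 2–1.
  Tanaka vs Quinn: Tanaka wins 2–1.
  Ueda vs Quinn: Ueda wins 2–1.
Copeland scores (wins − losses):
  Okafor: 4 − 0 = 4
  Varga: 2 − 2 = 0
  Tanaka: 1 − 3 = -2
  Ueda: 3 − 1 = 2
  Quinn: 0 − 4 = -4
Okafor has the best Copeland score.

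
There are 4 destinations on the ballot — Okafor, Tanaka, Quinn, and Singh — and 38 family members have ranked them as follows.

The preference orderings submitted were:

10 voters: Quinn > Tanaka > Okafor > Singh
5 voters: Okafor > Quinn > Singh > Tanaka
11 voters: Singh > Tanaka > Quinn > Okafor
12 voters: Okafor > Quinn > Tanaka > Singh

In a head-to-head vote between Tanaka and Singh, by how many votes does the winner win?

6

Ballots ranking Tanaka above Singh: 10+12 = 22.
Ballots ranking Singh above Tanaka: 5+11 = 16.
Tanaka wins 22–16, a margin of 6.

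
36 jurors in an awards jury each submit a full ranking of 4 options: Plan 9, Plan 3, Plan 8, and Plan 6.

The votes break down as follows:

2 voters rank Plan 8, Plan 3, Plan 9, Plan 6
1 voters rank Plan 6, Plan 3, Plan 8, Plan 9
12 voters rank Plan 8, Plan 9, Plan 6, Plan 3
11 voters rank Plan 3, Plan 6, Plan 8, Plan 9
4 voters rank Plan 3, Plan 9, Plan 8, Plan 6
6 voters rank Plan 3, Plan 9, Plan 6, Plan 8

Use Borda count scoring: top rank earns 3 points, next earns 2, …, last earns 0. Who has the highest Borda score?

Borda scores:
  Plan 9: 2·1 + 0 + 12·2 + 11·0 + 4·2 + 6·2 = 46
  Plan 3: 2·2 + 2 + 12·0 + 11·3 + 4·3 + 6·3 = 69
  Plan 8: 2·3 + 1 + 12·3 + 11·1 + 4·1 + 6·0 = 58
  Plan 6: 2·0 + 3 + 12·1 + 11·2 + 4·0 + 6·1 = 43
Plan 3 has the highest total.

Plan 3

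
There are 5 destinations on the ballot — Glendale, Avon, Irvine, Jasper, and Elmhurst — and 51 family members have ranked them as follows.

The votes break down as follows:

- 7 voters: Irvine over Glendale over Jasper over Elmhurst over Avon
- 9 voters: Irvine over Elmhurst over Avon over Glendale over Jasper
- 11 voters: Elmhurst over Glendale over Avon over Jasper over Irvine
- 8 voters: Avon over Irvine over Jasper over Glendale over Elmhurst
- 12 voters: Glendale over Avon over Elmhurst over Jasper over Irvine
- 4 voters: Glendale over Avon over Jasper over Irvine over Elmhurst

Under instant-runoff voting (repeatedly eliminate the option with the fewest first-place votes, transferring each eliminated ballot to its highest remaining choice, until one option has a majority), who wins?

Round 1: Glendale 16, Irvine 16, Elmhurst 11, Avon 8, Jasper 0. Jasper has the fewest and is eliminated.
Round 2: Glendale 16, Irvine 16, Elmhurst 11, Avon 8. Avon has the fewest and is eliminated.
Round 3: Irvine 24, Glendale 16, Elmhurst 11. Elmhurst has the fewest and is eliminated.
Round 4: Glendale 27, Irvine 24. Glendale has a majority.

Glendale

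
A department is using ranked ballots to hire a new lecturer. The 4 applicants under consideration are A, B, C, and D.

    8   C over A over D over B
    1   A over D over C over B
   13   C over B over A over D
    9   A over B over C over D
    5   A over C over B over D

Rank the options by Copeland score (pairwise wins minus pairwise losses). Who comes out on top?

C

Pairwise results:
  A vs B: A wins 23–13.
  A vs C: C wins 21–15.
  A vs D: A wins 36–0.
  B vs C: C wins 27–9.
  B vs D: B wins 27–9.
  C vs D: C wins 35–1.
Copeland scores (wins − losses):
  A: 2 − 1 = 1
  B: 1 − 2 = -1
  C: 3 − 0 = 3
  D: 0 − 3 = -3
C has the best Copeland score.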